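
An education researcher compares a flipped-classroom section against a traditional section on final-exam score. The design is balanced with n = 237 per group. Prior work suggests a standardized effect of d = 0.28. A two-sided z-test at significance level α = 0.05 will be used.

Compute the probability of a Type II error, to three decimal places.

β ≈ 0.138

Noncentrality parameter: δ = d·√(n/2) = 0.28 × √(237/2) = 3.0480
Critical value for a two-sided test at α = 0.05: z_{α/2} = 1.960.
Power = Φ(δ − 1.960) + Φ(−δ − 1.960) = Φ(1.088) + Φ(-5.008) = 0.8617 + 0.0000 = 0.8617.
Type II error: β = 1 − power = 1 − 0.8617 = 0.1383.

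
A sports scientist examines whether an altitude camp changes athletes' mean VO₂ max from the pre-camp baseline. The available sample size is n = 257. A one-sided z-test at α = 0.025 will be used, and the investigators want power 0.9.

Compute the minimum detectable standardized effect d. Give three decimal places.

Required noncentrality: δ = z_{0.025} + z_{0.10} = 1.960 + 1.282 = 3.242.
δ = d·√n ⇒ d = δ/√n = 3.242/√257 = 0.2022.

d ≈ 0.202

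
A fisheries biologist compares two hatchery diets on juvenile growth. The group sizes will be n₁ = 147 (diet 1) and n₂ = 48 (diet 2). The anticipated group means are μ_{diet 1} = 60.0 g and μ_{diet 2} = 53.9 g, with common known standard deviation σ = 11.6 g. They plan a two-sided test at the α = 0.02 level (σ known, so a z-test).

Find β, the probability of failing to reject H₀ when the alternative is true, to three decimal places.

β ≈ 0.201

Standardized effect: d = |μ_{diet 1} − μ_{diet 2}| / σ = |60.0 − 53.9| / 11.6 = 0.5259
Noncentrality parameter: δ = d / √(1/n₁ + 1/n₂) = 0.5259 / √(1/147 + 1/48) = 3.1633
Critical value for a two-sided test at α = 0.02: z_{α/2} = 2.326.
Power = Φ(δ − 2.326) + Φ(−δ − 2.326) = Φ(0.837) + Φ(-5.490) = 0.7987 + 0.0000 = 0.7987.
Type II error: β = 1 − power = 1 − 0.7987 = 0.2013.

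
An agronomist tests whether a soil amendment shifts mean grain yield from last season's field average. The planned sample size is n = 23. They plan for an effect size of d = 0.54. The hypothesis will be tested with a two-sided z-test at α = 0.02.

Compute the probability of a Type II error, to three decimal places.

Noncentrality parameter: δ = d·√n = 0.54 × √23 = 2.5897
Two-sided α = 0.02 → critical value z_{0.01} = 2.326.
Power = Φ(δ − 2.326) + Φ(−δ − 2.326) = Φ(0.263) + Φ(-4.916) = 0.6039 + 0.0000 = 0.6039.
Type II error: β = 1 − power = 1 − 0.6039 = 0.3961.

β ≈ 0.396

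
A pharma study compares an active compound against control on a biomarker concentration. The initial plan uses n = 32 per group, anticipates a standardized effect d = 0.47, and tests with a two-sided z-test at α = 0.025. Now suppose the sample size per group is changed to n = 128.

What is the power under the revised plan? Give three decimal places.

With n = 128 per group: δ = d·√(n/2) = 0.47 × √(128/2) = 3.7600. Critical value z_{0.0125} = 2.241.
Revised power = Φ(δ − 2.241) + Φ(−δ − 2.241) = Φ(1.519) + Φ(-6.001) = 0.9356 + 0.0000 = 0.9356.

Power ≈ 0.936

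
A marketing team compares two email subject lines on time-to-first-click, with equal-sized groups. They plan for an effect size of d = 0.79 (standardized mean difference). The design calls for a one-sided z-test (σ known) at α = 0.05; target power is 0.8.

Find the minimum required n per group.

Set Φ(δ − 1.645) = 0.8; then δ − 1.645 = Φ⁻¹(0.8) = 0.842, giving δ = 2.486.
δ = d·√(n/2) ⇒ n = 2(δ/d)² = 2 × (2.486 / 0.79)² = 19.81.
Round up to the next whole unit.

n = 20 per group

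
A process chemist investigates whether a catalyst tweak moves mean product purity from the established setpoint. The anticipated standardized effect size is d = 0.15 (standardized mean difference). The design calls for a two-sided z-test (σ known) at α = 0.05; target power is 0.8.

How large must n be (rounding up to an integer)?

For power 0.8 need Φ(δ − z_{0.025}) = 0.8, so δ = z_{0.025} + z_{0.20} = 1.960 + 0.842 = 2.802.
(Ignoring the negligible lower-tail rejection probability gives the usual closed-form inversion.)
δ = d·√n ⇒ n = (δ/d)² = (2.802 / 0.15)² = 348.84.
Rounding up, n = 349.

n = 349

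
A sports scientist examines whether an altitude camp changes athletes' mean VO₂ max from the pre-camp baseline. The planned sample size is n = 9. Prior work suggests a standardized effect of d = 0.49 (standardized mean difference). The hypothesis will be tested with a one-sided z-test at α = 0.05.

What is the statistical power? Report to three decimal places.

Noncentrality parameter: δ = d·√n = 0.49 × √9 = 1.4700
Critical value for a one-sided test at α = 0.05: z_α = 1.645.
Power = Φ(δ − 1.645) = Φ(-0.175) = 0.4306.

Power ≈ 0.431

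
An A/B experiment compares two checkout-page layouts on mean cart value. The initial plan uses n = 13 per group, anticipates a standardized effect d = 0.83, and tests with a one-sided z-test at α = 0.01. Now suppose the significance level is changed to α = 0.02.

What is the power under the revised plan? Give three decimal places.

δ = d·√(n/2) = 0.83 × √(13/2) = 2.1161 (unchanged). New critical value: z_{0.02} = 2.054.
Revised power = Φ(δ − 2.054) = Φ(0.062) = 0.5249.

Power ≈ 0.525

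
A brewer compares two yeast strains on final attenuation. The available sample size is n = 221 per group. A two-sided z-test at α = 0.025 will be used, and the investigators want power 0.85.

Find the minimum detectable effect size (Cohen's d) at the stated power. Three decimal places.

Required noncentrality: δ = z_{0.0125} + z_{0.15} = 2.241 + 1.036 = 3.278.
(Lower-tail contribution to power is negligible for δ > 0.)
δ = d·√(n/2) ⇒ d = δ/√(n/2) = 3.278/√(221/2) = 0.3118.

d ≈ 0.312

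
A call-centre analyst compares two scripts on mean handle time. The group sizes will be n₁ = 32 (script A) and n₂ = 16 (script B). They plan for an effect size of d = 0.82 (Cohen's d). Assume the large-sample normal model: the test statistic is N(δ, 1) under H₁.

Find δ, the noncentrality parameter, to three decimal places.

The noncentrality parameter scales effect size by the design's sample-size factor: δ = d / √(1/n₁ + 1/n₂) = 0.82 / √(1/32 + 1/16) = 2.6781

δ ≈ 2.678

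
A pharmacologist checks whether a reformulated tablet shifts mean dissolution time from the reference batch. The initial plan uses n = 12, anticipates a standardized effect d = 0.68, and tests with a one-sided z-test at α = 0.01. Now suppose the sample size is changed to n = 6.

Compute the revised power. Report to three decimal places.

Power ≈ 0.254

With n = 6: δ = d·√n = 0.68 × √6 = 1.6657. Critical value z_{0.01} = 2.326.
Revised power = P(Z > 2.326 − δ) = Φ(-0.661) = 0.2544.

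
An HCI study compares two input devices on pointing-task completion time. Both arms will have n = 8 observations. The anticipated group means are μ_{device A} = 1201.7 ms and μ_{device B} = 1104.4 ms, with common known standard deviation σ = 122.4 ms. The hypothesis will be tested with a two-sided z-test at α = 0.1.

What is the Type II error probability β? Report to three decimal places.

β ≈ 0.521

Standardized effect: d = |μ_{device A} − μ_{device B}| / σ = |1201.7 − 1104.4| / 122.4 = 0.7949
Noncentrality parameter: δ = d·√(n/2) = 0.7949 × √(8/2) = 1.5899
Critical value for a two-sided test at α = 0.1: z_{α/2} = 1.645.
Power = Φ(δ − 1.645) + Φ(−δ − 1.645) = Φ(-0.055) + Φ(-3.235) = 0.4781 + 0.0006 = 0.4787.
Type II error: β = 1 − power = 1 − 0.4787 = 0.5213.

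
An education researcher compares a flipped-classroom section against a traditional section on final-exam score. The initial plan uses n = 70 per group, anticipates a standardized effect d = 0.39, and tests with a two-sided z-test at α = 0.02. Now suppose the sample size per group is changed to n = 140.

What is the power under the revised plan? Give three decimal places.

With n = 140 per group: δ = d·√(n/2) = 0.39 × √(140/2) = 3.2630. Critical value z_{0.01} = 2.326.
Revised power = Φ(δ − 2.326) + Φ(−δ − 2.326) = Φ(0.937) + Φ(-5.589) = 0.8255 + 0.0000 = 0.8255.

Power ≈ 0.826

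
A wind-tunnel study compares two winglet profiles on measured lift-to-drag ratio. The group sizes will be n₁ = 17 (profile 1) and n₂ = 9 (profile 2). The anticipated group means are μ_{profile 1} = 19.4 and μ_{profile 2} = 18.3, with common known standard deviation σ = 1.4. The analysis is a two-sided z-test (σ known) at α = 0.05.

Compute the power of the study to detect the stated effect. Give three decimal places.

Standardized effect: d = |μ_{profile 1} − μ_{profile 2}| / σ = |19.4 − 18.3| / 1.4 = 0.7857
Noncentrality parameter: δ = d / √(1/n₁ + 1/n₂) = 0.7857 / √(1/17 + 1/9) = 1.9060
Critical value for a two-sided test at α = 0.05: z_{α/2} = 1.960.
Power = Φ(δ − 1.960) + Φ(−δ − 1.960) = Φ(-0.054) + Φ(-3.866) = 0.4785 + 0.0001 = 0.4785.

Power ≈ 0.479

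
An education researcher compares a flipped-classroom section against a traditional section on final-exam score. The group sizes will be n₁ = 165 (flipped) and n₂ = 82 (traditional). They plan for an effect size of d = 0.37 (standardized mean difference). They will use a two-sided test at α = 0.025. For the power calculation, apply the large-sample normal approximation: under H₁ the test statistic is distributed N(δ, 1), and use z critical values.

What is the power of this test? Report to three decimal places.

Noncentrality parameter: δ = d / √(1/n₁ + 1/n₂) = 0.37 / √(1/165 + 1/82) = 2.7384
Critical value for a two-sided test at α = 0.025: z_{α/2} = 2.241.
Power = Φ(δ − 2.241) + Φ(−δ − 2.241) = Φ(0.497) + Φ(-4.980) = 0.6904 + 0.0000 = 0.6904.

Power ≈ 0.690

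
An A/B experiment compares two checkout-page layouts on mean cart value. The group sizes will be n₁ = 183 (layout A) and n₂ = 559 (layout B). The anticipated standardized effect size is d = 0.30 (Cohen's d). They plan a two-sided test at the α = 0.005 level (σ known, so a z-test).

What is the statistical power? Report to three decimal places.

Power ≈ 0.763

Noncentrality parameter: δ = d / √(1/n₁ + 1/n₂) = 0.30 / √(1/183 + 1/559) = 3.5225
Two-sided α = 0.005 → critical value z_{0.0025} = 2.807.
Power = Φ(δ − 2.807) + Φ(−δ − 2.807) = Φ(0.715) + Φ(-6.330) = 0.7628 + 0.0000 = 0.7628.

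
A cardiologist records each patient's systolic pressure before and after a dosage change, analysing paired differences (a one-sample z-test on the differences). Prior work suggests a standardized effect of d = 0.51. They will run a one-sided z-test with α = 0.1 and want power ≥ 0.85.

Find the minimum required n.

n = 21

For power 0.85 need Φ(δ − z_{0.1}) = 0.85, so δ = z_{0.1} + z_{0.15} = 1.282 + 1.036 = 2.318.
δ = d·√n ⇒ n = (δ/d)² = (2.318 / 0.51)² = 20.66.
Rounding up, n = 21.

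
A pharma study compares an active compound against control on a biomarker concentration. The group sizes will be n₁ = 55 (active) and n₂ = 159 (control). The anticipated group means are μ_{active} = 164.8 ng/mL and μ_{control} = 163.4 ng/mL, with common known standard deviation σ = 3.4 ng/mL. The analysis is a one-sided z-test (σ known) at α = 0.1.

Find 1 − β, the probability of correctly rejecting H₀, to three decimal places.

Standardized effect: d = |μ_{active} − μ_{control}| / σ = |164.8 − 163.4| / 3.4 = 0.4118
Noncentrality parameter: δ = d / √(1/n₁ + 1/n₂) = 0.4118 / √(1/55 + 1/159) = 2.6322
One-sided α = 0.1 → critical value z_{0.1} = 1.282.
Power = P(Z > 1.282 − δ) = Φ(1.351) = 0.9116.

Power ≈ 0.912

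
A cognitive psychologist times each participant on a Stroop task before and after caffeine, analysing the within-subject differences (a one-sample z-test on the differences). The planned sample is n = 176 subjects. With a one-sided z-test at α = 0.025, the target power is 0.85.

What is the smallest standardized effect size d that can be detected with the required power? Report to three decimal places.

d ≈ 0.226

Required noncentrality: δ = z_{0.025} + z_{0.15} = 1.960 + 1.036 = 2.996.
δ = d·√n ⇒ d = δ/√n = 2.996/√176 = 0.2259.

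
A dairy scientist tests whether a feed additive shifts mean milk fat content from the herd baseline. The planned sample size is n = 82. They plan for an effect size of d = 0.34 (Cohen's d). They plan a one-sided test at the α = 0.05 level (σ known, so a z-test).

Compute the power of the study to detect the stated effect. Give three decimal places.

Power ≈ 0.924

Noncentrality parameter: λ = d·√n = 0.34 × √82 = 3.0788
Critical value for a one-sided test at α = 0.05: z_α = 1.645.
Power = Φ(λ − 1.645) = Φ(1.434) = 0.9242.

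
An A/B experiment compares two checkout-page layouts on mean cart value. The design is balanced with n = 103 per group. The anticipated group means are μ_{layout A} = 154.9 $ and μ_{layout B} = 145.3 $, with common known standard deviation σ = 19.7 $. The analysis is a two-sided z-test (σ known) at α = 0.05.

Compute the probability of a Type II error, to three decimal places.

Standardized effect: d = |μ_{layout A} − μ_{layout B}| / σ = |154.9 − 145.3| / 19.7 = 0.4873
Noncentrality parameter: δ = d·√(n/2) = 0.4873 × √(103/2) = 3.4971
Critical value for a two-sided test at α = 0.05: z_{α/2} = 1.960.
Power = Φ(δ − 1.960) + Φ(−δ − 1.960) = Φ(1.537) + Φ(-5.457) = 0.9379 + 0.0000 = 0.9379.
Type II error: β = 1 − power = 1 − 0.9379 = 0.0621.

β ≈ 0.062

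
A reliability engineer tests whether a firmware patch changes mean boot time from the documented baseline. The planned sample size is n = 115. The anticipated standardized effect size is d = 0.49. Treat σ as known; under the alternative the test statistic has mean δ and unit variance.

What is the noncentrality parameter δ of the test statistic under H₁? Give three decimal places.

The noncentrality parameter scales effect size by the design's sample-size factor: δ = d·√n = 0.49 × √115 = 5.2547

δ ≈ 5.255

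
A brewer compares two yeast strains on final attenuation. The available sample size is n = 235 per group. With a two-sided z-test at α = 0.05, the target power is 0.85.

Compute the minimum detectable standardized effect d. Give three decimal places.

d ≈ 0.276

Need Φ(δ − 1.960) = 0.85, so δ = 1.960 + 1.036 = 2.996.
(The second rejection-region term Φ(−δ − z_{α/2}) is negligible and dropped.)
δ = d·√(n/2) ⇒ d = δ/√(n/2) = 2.996/√(235/2) = 0.2764.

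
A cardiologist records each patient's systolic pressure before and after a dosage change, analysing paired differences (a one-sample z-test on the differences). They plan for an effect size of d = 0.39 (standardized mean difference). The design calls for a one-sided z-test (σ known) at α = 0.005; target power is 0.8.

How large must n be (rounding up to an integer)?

Set Φ(δ − 2.576) = 0.8; then δ − 2.576 = Φ⁻¹(0.8) = 0.842, giving δ = 3.417.
δ = d·√n ⇒ n = (δ/d)² = (3.417 / 0.39)² = 76.78.
Rounding up, n = 77.

n = 77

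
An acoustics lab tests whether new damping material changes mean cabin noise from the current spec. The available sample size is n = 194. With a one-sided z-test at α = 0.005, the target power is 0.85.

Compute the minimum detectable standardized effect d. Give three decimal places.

d ≈ 0.259

Need Φ(δ − 2.576) = 0.85, so δ = 2.576 + 1.036 = 3.612.
δ = d·√n ⇒ d = δ/√n = 3.612/√194 = 0.2593.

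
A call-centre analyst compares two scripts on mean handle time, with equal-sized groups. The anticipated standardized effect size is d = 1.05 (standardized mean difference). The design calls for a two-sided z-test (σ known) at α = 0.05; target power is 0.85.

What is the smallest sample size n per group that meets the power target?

n = 17 per group

Set Φ(δ − 1.960) = 0.85; then δ − 1.960 = Φ⁻¹(0.85) = 1.036, giving δ = 2.996.
(The Φ(−δ − z_{α/2}) term is vanishingly small for δ > 0 and is dropped in the standard sample-size formula.)
δ = d·√(n/2) ⇒ n = 2(δ/d)² = 2 × (2.996 / 1.05)² = 16.29.
Rounding up, n = 17 per group.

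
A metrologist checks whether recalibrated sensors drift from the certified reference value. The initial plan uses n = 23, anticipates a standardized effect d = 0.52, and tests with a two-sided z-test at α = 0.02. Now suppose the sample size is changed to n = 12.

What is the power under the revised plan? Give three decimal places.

Power ≈ 0.300

With n = 12: δ = d·√n = 0.52 × √12 = 1.8013. Critical value z_{0.01} = 2.326.
Revised power = Φ(δ − 2.326) + Φ(−δ − 2.326) = Φ(-0.525) + Φ(-4.128) = 0.2998 + 0.0000 = 0.2998.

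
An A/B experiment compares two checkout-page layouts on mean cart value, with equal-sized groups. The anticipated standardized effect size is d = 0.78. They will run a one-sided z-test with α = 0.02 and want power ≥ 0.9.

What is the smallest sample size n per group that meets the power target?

n = 37 per group

For power 0.9 need Φ(δ − z_{0.02}) = 0.9, so δ = z_{0.02} + z_{0.10} = 2.054 + 1.282 = 3.335.
δ = d·√(n/2) ⇒ n = 2(δ/d)² = 2 × (3.335 / 0.78)² = 36.57.
Rounding up, n = 37 per group.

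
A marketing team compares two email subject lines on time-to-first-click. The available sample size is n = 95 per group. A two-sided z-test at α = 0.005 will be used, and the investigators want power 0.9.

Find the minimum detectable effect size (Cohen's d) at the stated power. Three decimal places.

d ≈ 0.593

Need Φ(δ − 2.807) = 0.9, so δ = 2.807 + 1.282 = 4.089.
(The second rejection-region term Φ(−δ − z_{α/2}) is negligible and dropped.)
δ = d·√(n/2) ⇒ d = δ/√(n/2) = 4.089/√(95/2) = 0.5932.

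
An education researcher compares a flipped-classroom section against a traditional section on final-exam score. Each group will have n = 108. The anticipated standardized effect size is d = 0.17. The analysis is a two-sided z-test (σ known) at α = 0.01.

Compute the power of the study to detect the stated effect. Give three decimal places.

Noncentrality parameter: δ = d·√(n/2) = 0.17 × √(108/2) = 1.2492
Two-sided α = 0.01 → critical value z_{0.005} = 2.576.
Power = Φ(δ − 2.576) + Φ(−δ − 2.576) = Φ(-1.327) + Φ(-3.825) = 0.0923 + 0.0001 = 0.0924.

Power ≈ 0.092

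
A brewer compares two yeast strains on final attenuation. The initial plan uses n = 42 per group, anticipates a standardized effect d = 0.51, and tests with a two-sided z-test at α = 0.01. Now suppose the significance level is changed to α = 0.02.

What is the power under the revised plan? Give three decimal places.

δ = d·√(n/2) = 0.51 × √(42/2) = 2.3371 (unchanged). New critical value: z_{0.01} = 2.326.
Revised power = Φ(δ − 2.326) + Φ(−δ − 2.326) = Φ(0.011) + Φ(-4.663) = 0.5043 + 0.0000 = 0.5043.

Power ≈ 0.504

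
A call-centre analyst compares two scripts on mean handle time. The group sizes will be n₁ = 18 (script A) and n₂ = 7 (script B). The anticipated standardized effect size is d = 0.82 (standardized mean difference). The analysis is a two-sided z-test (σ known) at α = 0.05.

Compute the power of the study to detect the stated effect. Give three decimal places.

Noncentrality parameter: δ = d / √(1/n₁ + 1/n₂) = 0.82 / √(1/18 + 1/7) = 1.8409
Two-sided α = 0.05 → critical value z_{0.025} = 1.960.
Power = Φ(δ − 1.960) + Φ(−δ − 1.960) = Φ(-0.119) + Φ(-3.801) = 0.4526 + 0.0001 = 0.4527.

Power ≈ 0.453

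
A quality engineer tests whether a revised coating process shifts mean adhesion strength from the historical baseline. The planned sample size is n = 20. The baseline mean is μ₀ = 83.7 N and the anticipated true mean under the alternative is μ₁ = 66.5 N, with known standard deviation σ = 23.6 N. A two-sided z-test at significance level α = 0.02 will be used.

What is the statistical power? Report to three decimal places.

Power ≈ 0.825

Standardized effect: d = |μ₁ − μ₀| / σ = |66.5 − 83.7| / 23.6 = 0.7288
Noncentrality parameter: δ = d·√n = 0.7288 × √20 = 3.2594
Two-sided α = 0.02 → critical value z_{0.01} = 2.326.
Power = Φ(δ − 2.326) + Φ(−δ − 2.326) = Φ(0.933) + Φ(-5.586) = 0.8246 + 0.0000 = 0.8246.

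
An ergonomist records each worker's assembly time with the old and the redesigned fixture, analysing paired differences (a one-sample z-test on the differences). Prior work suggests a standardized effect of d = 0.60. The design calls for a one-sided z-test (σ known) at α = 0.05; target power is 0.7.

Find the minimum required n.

For power 0.7 need Φ(δ − z_{0.05}) = 0.7, so δ = z_{0.05} + z_{0.30} = 1.645 + 0.524 = 2.169.
δ = d·√n ⇒ n = (δ/d)² = (2.169 / 0.60)² = 13.07.
Round up to the next whole unit.

n = 14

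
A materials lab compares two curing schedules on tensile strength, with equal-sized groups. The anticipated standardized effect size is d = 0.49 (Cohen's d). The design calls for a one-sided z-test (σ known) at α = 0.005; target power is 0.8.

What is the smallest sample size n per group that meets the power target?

n = 98 per group

Set Φ(δ − 2.576) = 0.8; then δ − 2.576 = Φ⁻¹(0.8) = 0.842, giving δ = 3.417.
δ = d·√(n/2) ⇒ n = 2(δ/d)² = 2 × (3.417 / 0.49)² = 97.28.
Rounding up, n = 98 per group.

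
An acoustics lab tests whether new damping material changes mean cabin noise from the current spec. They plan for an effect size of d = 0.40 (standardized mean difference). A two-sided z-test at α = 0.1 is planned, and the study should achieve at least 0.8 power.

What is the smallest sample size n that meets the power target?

Set Φ(δ − 1.645) = 0.8; then δ − 1.645 = Φ⁻¹(0.8) = 0.842, giving δ = 2.486.
(Ignoring the negligible lower-tail rejection probability gives the usual closed-form inversion.)
δ = d·√n ⇒ n = (δ/d)² = (2.486 / 0.40)² = 38.64.
Round up to the next whole unit.

n = 39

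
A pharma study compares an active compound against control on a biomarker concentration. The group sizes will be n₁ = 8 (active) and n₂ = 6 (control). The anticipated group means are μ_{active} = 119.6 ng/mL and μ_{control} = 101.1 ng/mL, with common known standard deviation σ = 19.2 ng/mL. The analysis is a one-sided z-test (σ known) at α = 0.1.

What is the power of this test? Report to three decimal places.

Power ≈ 0.692

Standardized effect: d = |μ_{active} − μ_{control}| / σ = |119.6 − 101.1| / 19.2 = 0.9635
Noncentrality parameter: δ = d / √(1/n₁ + 1/n₂) = 0.9635 / √(1/8 + 1/6) = 1.7841
Critical value for a one-sided test at α = 0.1: z_α = 1.282.
Power = Φ(δ − 1.282) = Φ(0.503) = 0.6924.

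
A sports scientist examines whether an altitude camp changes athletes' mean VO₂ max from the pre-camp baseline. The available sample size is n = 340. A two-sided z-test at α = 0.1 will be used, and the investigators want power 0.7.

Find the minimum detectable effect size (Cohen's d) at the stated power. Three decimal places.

d ≈ 0.118

Need Φ(δ − 1.645) = 0.7, so δ = 1.645 + 0.524 = 2.169.
(The second rejection-region term Φ(−δ − z_{α/2}) is negligible and dropped.)
δ = d·√n ⇒ d = δ/√n = 2.169/√340 = 0.1176.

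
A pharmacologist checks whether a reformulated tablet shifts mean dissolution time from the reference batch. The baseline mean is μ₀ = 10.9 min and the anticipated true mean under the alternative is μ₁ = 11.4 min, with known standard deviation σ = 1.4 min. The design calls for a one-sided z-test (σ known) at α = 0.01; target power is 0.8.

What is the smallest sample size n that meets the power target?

Standardized effect: d = |μ₁ − μ₀| / σ = |11.4 − 10.9| / 1.4 = 0.3571
For power 0.8 need Φ(δ − z_{0.01}) = 0.8, so δ = z_{0.01} + z_{0.20} = 2.326 + 0.842 = 3.168.
δ = d·√n ⇒ n = (δ/d)² = (3.168 / 0.3571)² = 78.68.
Round up to the next whole unit.

n = 79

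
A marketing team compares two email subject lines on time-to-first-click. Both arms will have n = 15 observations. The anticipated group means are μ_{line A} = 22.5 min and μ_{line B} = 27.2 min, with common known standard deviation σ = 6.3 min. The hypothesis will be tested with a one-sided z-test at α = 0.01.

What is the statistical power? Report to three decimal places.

Power ≈ 0.388

Standardized effect: d = |μ_{line A} − μ_{line B}| / σ = |22.5 − 27.2| / 6.3 = 0.7460
Noncentrality parameter: δ = d·√(n/2) = 0.7460 × √(15/2) = 2.0431
One-sided α = 0.01 → critical value z_{0.01} = 2.326.
Power = Φ(δ − 2.326) = Φ(-0.283) = 0.3885.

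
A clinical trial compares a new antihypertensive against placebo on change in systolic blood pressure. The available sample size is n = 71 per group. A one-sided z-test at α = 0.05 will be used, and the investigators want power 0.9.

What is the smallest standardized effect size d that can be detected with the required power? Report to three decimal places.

d ≈ 0.491

Required noncentrality: δ = z_{0.05} + z_{0.10} = 1.645 + 1.282 = 2.926.
δ = d·√(n/2) ⇒ d = δ/√(n/2) = 2.926/√(71/2) = 0.4912.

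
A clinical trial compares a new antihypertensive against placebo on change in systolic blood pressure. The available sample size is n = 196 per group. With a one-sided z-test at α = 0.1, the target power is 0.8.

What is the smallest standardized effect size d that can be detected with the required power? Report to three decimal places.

d ≈ 0.214

Required noncentrality: δ = z_{0.1} + z_{0.20} = 1.282 + 0.842 = 2.123.
δ = d·√(n/2) ⇒ d = δ/√(n/2) = 2.123/√(196/2) = 0.2145.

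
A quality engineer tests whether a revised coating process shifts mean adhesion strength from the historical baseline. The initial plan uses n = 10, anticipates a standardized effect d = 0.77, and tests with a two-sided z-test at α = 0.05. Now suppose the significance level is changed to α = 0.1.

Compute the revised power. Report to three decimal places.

Power ≈ 0.785

δ = d·√n = 0.77 × √10 = 2.4350 (unchanged). New critical value: z_{0.05} = 1.645.
Revised power = Φ(δ − 1.645) + Φ(−δ − 1.645) = Φ(0.790) + Φ(-4.080) = 0.7853 + 0.0000 = 0.7853.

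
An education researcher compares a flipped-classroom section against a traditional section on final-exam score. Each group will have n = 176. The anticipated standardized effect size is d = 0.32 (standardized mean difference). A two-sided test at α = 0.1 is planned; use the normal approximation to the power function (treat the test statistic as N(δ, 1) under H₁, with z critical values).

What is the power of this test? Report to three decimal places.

Noncentrality parameter: λ = d·√(n/2) = 0.32 × √(176/2) = 3.0019
Two-sided α = 0.1 → critical value z_{0.05} = 1.645.
Power = Φ(λ − 1.645) + Φ(−λ − 1.645) = Φ(1.357) + Φ(-4.647) = 0.9126 + 0.0000 = 0.9126.

Power ≈ 0.913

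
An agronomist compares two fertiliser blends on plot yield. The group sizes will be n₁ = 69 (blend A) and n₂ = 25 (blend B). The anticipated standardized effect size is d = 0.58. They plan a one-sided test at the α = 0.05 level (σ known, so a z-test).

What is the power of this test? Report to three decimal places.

Power ≈ 0.799

Noncentrality parameter: δ = d / √(1/n₁ + 1/n₂) = 0.58 / √(1/69 + 1/25) = 2.4846
Critical value for a one-sided test at α = 0.05: z_α = 1.645.
Power = P(Z > 1.645 − δ) = Φ(0.840) = 0.7995.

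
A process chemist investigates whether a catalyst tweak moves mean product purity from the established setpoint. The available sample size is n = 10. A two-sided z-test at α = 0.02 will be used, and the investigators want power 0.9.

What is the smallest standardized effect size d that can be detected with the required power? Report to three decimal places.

Required noncentrality: δ = z_{0.01} + z_{0.10} = 2.326 + 1.282 = 3.608.
(The second rejection-region term Φ(−δ − z_{α/2}) is negligible and dropped.)
δ = d·√n ⇒ d = δ/√n = 3.608/√10 = 1.1409.

d ≈ 1.141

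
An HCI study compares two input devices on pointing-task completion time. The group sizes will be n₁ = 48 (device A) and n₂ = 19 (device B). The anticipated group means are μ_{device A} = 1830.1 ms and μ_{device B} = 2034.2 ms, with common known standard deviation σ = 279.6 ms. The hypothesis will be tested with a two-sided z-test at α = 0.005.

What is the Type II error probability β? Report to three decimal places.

Standardized effect: d = |μ_{device A} − μ_{device B}| / σ = |1830.1 − 2034.2| / 279.6 = 0.7300
Noncentrality parameter: δ = d / √(1/n₁ + 1/n₂) = 0.7300 / √(1/48 + 1/19) = 2.6932
Two-sided α = 0.005 → critical value z_{0.0025} = 2.807.
Power = Φ(δ − 2.807) + Φ(−δ − 2.807) = Φ(-0.114) + Φ(-5.500) = 0.4547 + 0.0000 = 0.4547.
Type II error: β = 1 − power = 1 − 0.4547 = 0.5453.

β ≈ 0.545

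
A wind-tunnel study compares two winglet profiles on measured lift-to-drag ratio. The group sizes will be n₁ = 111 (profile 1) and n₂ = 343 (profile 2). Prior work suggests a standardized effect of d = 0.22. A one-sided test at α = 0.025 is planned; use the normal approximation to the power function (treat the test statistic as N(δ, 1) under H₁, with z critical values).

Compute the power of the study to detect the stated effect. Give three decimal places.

Power ≈ 0.522

Noncentrality parameter: δ = d / √(1/n₁ + 1/n₂) = 0.22 / √(1/111 + 1/343) = 2.0147
One-sided α = 0.025 → critical value z_{0.025} = 1.960.
Power = Φ(δ − 1.960) = Φ(0.055) = 0.5218.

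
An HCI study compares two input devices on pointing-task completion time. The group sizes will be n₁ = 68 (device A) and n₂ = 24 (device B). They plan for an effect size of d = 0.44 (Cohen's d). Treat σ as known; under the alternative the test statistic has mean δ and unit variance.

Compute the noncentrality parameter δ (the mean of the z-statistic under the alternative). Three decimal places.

δ = d / √(1/n₁ + 1/n₂) = 0.44 / √(1/68 + 1/24) = 1.8532

δ ≈ 1.853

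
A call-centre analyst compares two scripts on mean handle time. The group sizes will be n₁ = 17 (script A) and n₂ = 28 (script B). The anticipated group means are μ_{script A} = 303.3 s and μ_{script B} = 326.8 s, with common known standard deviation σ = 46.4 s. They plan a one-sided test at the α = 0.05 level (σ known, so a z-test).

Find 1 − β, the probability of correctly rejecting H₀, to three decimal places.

Standardized effect: d = |μ_{script A} − μ_{script B}| / σ = |303.3 − 326.8| / 46.4 = 0.5065
Noncentrality parameter: δ = d / √(1/n₁ + 1/n₂) = 0.5065 / √(1/17 + 1/28) = 1.6472
One-sided α = 0.05 → critical value z_{0.05} = 1.645.
Power = Φ(δ − 1.645) = Φ(0.002) = 0.5009.

Power ≈ 0.501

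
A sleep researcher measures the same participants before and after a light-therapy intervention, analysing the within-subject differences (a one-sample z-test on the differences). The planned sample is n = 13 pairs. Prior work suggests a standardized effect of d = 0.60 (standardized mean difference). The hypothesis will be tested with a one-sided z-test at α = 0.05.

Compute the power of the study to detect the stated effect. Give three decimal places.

Power ≈ 0.698

Noncentrality parameter: δ = d·√n = 0.60 × √13 = 2.1633
Critical value for a one-sided test at α = 0.05: z_α = 1.645.
Power = P(Z > 1.645 − δ) = Φ(0.518) = 0.6979.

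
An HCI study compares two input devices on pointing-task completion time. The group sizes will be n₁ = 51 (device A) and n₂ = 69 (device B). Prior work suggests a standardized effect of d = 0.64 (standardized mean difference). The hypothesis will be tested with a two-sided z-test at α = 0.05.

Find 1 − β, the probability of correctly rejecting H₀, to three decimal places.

Power ≈ 0.934

Noncentrality parameter: δ = d / √(1/n₁ + 1/n₂) = 0.64 / √(1/51 + 1/69) = 3.4658
Critical value for a two-sided test at α = 0.05: z_{α/2} = 1.960.
Power = Φ(δ − 1.960) + Φ(−δ − 1.960) = Φ(1.506) + Φ(-5.426) = 0.9339 + 0.0000 = 0.9339.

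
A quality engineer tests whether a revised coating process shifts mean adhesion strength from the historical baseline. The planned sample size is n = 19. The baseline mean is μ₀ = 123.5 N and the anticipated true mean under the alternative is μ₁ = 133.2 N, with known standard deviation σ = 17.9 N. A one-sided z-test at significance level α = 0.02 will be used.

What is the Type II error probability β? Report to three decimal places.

Standardized effect: d = |μ₁ − μ₀| / σ = |133.2 − 123.5| / 17.9 = 0.5419
Noncentrality parameter: δ = d·√n = 0.5419 × √19 = 2.3621
One-sided α = 0.02 → critical value z_{0.02} = 2.054.
Power = Φ(δ − 2.054) = Φ(0.308) = 0.6211.
Type II error: β = 1 − power = 1 − 0.6211 = 0.3789.

β ≈ 0.379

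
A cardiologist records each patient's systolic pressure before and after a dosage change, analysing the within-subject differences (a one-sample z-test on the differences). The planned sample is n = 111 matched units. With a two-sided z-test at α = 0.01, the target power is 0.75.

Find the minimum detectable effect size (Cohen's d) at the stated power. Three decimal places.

Required noncentrality: δ = z_{0.005} + z_{0.25} = 2.576 + 0.674 = 3.250.
(Lower-tail contribution to power is negligible for δ > 0.)
δ = d·√n ⇒ d = δ/√n = 3.250/√111 = 0.3085.

d ≈ 0.309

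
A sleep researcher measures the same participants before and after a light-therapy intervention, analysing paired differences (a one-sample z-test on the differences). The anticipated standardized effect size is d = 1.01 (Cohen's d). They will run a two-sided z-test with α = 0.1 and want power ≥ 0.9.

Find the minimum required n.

Set Φ(δ − 1.645) = 0.9; then δ − 1.645 = Φ⁻¹(0.9) = 1.282, giving δ = 2.926.
(For δ > 0 the lower-tail rejection region contributes negligibly to power, so the one-term inversion is standard.)
δ = d·√n ⇒ n = (δ/d)² = (2.926 / 1.01)² = 8.40.
Round up to the next whole unit.

n = 9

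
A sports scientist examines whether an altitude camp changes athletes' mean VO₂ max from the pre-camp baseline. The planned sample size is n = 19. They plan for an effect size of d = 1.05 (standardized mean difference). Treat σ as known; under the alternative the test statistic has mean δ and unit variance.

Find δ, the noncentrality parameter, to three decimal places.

δ ≈ 4.577

The noncentrality parameter scales effect size by the design's sample-size factor: δ = d·√n = 1.05 × √19 = 4.5768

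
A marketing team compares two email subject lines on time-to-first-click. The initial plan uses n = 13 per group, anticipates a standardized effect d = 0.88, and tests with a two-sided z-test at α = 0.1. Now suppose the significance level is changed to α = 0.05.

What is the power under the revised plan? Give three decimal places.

δ = d·√(n/2) = 0.88 × √(13/2) = 2.2436 (unchanged). New critical value: z_{0.025} = 1.960.
Revised power = Φ(δ − 1.960) + Φ(−δ − 1.960) = Φ(0.284) + Φ(-4.204) = 0.6116 + 0.0000 = 0.6117.

Power ≈ 0.612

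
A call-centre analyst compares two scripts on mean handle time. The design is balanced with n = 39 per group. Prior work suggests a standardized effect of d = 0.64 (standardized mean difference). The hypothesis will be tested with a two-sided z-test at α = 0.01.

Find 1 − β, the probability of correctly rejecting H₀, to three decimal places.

Power ≈ 0.599

Noncentrality parameter: δ = d·√(n/2) = 0.64 × √(39/2) = 2.8262
Critical value for a two-sided test at α = 0.01: z_{α/2} = 2.576.
Power = Φ(δ − 2.576) + Φ(−δ − 2.576) = Φ(0.250) + Φ(-5.402) = 0.5988 + 0.0000 = 0.5988.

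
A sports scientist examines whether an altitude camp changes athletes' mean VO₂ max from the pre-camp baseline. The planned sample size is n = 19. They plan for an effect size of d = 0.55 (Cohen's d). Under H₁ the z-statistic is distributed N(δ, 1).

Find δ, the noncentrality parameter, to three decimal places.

δ ≈ 2.397

δ = d·√n = 0.55 × √19 = 2.3974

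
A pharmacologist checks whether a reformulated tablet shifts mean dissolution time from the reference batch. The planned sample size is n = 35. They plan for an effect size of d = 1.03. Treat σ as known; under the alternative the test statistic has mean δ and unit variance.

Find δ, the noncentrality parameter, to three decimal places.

δ ≈ 6.094

δ = d·√n = 1.03 × √35 = 6.0936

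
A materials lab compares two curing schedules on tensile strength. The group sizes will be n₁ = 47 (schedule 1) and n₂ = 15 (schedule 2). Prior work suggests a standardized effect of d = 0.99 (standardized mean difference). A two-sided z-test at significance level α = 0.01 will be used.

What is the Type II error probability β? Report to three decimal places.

Noncentrality parameter: δ = d / √(1/n₁ + 1/n₂) = 0.99 / √(1/47 + 1/15) = 3.3384
Critical value for a two-sided test at α = 0.01: z_{α/2} = 2.576.
Power = Φ(δ − 2.576) + Φ(−δ − 2.576) = Φ(0.763) + Φ(-5.914) = 0.7771 + 0.0000 = 0.7771.
Type II error: β = 1 − power = 1 − 0.7771 = 0.2229.

β ≈ 0.223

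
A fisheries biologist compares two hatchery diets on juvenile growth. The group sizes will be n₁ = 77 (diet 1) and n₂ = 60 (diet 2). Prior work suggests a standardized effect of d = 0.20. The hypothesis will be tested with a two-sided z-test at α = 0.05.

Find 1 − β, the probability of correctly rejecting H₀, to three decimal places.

Power ≈ 0.213

Noncentrality parameter: δ = d / √(1/n₁ + 1/n₂) = 0.20 / √(1/77 + 1/60) = 1.1614
Critical value for a two-sided test at α = 0.05: z_{α/2} = 1.960.
Power = Φ(δ − 1.960) + Φ(−δ − 1.960) = Φ(-0.799) + Φ(-3.121) = 0.2123 + 0.0009 = 0.2132.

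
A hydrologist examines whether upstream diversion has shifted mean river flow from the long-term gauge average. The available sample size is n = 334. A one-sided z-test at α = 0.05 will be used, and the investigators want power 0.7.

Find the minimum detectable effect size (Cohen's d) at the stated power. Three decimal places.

Need Φ(δ − 1.645) = 0.7, so δ = 1.645 + 0.524 = 2.169.
δ = d·√n ⇒ d = δ/√n = 2.169/√334 = 0.1187.

d ≈ 0.119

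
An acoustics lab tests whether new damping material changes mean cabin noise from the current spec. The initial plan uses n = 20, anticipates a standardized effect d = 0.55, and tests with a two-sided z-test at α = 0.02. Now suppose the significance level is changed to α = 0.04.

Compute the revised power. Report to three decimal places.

δ = d·√n = 0.55 × √20 = 2.4597 (unchanged). New critical value: z_{0.02} = 2.054.
Revised power = Φ(δ − 2.054) + Φ(−δ − 2.054) = Φ(0.406) + Φ(-4.513) = 0.6576 + 0.0000 = 0.6576.

Power ≈ 0.658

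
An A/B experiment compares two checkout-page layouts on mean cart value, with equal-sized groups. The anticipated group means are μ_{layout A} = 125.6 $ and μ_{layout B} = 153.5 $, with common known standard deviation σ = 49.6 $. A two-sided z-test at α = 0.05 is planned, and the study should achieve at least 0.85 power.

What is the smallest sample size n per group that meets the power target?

Standardized effect: d = |μ_{layout A} − μ_{layout B}| / σ = |125.6 − 153.5| / 49.6 = 0.5625
Set Φ(δ − 1.960) = 0.85; then δ − 1.960 = Φ⁻¹(0.85) = 1.036, giving δ = 2.996.
(Ignoring the negligible lower-tail rejection probability gives the usual closed-form inversion.)
δ = d·√(n/2) ⇒ n = 2(δ/d)² = 2 × (2.996 / 0.5625)² = 56.75.
Rounding up, n = 57 per group.

n = 57 per group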